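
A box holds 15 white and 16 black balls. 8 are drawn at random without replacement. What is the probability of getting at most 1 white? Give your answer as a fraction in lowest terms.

946/40455

Total selections: C(31,8) = 7888725.
Favorable selections (at most 1 white): C(15,0)·C(16,8) + C(15,1)·C(16,7) = 12870 + 171600 = 184470.
Probability = 184470/7888725 = 946/40455.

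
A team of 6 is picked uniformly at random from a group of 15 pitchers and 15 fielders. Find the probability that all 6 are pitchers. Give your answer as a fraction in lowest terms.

There are C(30,6) = 593775 possible selections.
Selections with all pitchers: C(15,6) = 5005.
Probability = 5005/593775 = 11/1305.

11/1305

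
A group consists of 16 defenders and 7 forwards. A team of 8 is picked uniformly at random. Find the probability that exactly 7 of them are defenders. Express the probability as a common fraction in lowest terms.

3640/22287

Total number of selections: C(23,8) = 490314.
Selections with exactly 7 defenders: choose 7 of the 16 defenders and 1 of the 7 forwards, C(16,7)·C(7,1) = 11440·7 = 80080.
Probability = 80080/490314 = 3640/22287.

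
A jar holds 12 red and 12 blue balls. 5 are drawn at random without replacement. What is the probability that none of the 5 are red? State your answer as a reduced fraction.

There are C(24,5) = 42504 possible selections.
Selections with no red (all blue): C(12,5) = 792.
Probability = 792/42504 = 3/161.

3/161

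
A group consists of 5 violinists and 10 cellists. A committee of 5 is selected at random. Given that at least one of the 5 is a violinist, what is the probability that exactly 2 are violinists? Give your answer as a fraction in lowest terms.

400/917

Work in counts. Selections with at least one violinist: C(15,5) − C(10,5) = 3003 − 252 = 2751.
Of those, selections where exactly 2 are violinists: C(5,2)·C(10,3) = 10·120 = 1200.
Conditional probability = 1200/2751 = 400/917.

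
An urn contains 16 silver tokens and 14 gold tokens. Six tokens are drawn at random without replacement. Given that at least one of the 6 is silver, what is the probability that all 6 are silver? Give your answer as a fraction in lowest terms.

22/1623

Work in counts. Selections with at least one silver: C(30,6) − C(14,6) = 593775 − 3003 = 590772.
Of those, selections where all 6 are silver: C(16,6) = 8008.
Conditional probability = 8008/590772 = 22/1623.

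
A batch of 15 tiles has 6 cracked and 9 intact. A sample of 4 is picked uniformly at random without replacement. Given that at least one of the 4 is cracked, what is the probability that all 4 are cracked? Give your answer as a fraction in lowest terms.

5/413

Work in counts. Selections with at least one cracked: C(15,4) − C(9,4) = 1365 − 126 = 1239.
Of those, selections where all 4 are cracked: C(6,4) = 15.
Conditional probability = 15/1239 = 5/413.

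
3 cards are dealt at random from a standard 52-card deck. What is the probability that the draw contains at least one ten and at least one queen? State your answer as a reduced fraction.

There are C(52,3) = 22100 possible draws.
By inclusion-exclusion on the complements, draws missing all tens or all queens: C(48,3) + C(48,3) − C(44,3) = 17296 + 17296 − 13244 = 21348.
So draws with at least one of each: 22100 − 21348 = 752, probability 752/22100 = 188/5525.

188/5525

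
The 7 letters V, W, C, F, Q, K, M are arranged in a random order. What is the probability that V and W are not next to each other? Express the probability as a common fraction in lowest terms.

5/7

There are 7! = 5040 arrangements.
Arrangements with V and W adjacent: 2·6! = 1440.
So not adjacent: 5040 − 1440 = 3600, probability 3600/5040 = 5/7.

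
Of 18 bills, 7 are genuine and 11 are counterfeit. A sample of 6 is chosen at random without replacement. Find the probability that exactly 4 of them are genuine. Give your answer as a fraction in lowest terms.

275/2652

The sample space is all 6-subsets of the 18: C(18,6) = 18564.
Selections with exactly 4 genuine: choose 4 of the 7 genuine and 2 of the 11 counterfeit, C(7,4)·C(11,2) = 35·55 = 1925.
Probability = 1925/18564 = 275/2652.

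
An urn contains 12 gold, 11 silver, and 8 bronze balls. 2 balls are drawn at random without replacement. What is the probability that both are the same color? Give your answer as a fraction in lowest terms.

There are C(31,2) = 465 ways to draw 2 balls.
All same color: C(12,2) + C(11,2) + C(8,2) = 66 + 55 + 28 = 149.
Probability = 149/465.

149/465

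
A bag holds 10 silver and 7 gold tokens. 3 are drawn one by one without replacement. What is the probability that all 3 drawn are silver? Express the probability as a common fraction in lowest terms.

3/17

Multiply the conditional probabilities at each draw: 10/17 · 9/16 · 8/15 = 720/4080 = 3/17.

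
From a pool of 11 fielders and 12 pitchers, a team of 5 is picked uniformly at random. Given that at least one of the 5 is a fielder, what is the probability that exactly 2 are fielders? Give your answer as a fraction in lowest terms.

1100/2987

Work in counts. Selections with at least one fielder: C(23,5) − C(12,5) = 33649 − 792 = 32857.
Of those, selections where exactly 2 are fielders: C(11,2)·C(12,3) = 55·220 = 12100.
Conditional probability = 12100/32857 = 1100/2987.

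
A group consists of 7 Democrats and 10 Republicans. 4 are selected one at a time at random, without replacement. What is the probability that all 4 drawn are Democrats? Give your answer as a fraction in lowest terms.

Multiply the conditional probabilities at each draw: 7/17 · 6/16 · 5/15 · 4/14 = 840/57120 = 1/68.

1/68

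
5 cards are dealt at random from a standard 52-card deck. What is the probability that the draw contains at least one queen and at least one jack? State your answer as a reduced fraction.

6509/64974

There are C(52,5) = 2598960 possible draws.
By inclusion-exclusion on the complements, draws missing all queens or all jacks: C(48,5) + C(48,5) − C(44,5) = 1712304 + 1712304 − 1086008 = 2338600.
So draws with at least one of each: 2598960 − 2338600 = 260360, probability 260360/2598960 = 6509/64974.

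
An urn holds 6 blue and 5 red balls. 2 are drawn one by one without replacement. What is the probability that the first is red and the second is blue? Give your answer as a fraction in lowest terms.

Multiply the conditional probabilities at each draw: 5/11 · 6/10 = 30/110 = 3/11.

3/11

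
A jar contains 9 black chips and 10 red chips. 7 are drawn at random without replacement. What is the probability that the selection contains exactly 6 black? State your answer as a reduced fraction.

There are C(19,7) = 50388 ways to choose 7 from 19.
Selections with exactly 6 black: choose 6 of the 9 black and 1 of the 10 red, C(9,6)·C(10,1) = 84·10 = 840.
Probability = 840/50388 = 70/4199.

70/4199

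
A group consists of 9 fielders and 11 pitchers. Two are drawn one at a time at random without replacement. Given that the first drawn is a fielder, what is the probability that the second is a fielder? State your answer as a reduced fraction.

After removing one fielder, 19 remain: 8 fielders and 11 pitchers.
So the probability the next is a fielder is 8/19.

8/19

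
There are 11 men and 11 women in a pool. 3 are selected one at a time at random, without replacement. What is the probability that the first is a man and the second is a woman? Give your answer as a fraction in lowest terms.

11/42

Multiply the conditional probabilities at each draw: 11/22 · 11/21 = 121/462 = 11/42.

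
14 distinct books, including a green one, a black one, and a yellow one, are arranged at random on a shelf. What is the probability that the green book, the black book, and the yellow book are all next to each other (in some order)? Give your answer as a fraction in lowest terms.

There are 14! = 87178291200 arrangements.
Treat the three as one block: 12! placements × 3! orders within the block = 479001600·6 = 2874009600.
Probability = 2874009600/87178291200 = 3/91.

3/91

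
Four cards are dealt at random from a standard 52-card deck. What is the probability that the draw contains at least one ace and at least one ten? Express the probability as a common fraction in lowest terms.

1332/20825

There are C(52,4) = 270725 possible draws.
By inclusion-exclusion on the complements, draws missing all aces or all tens: C(48,4) + C(48,4) − C(44,4) = 194580 + 194580 − 135751 = 253409.
So draws with at least one of each: 270725 − 253409 = 17316, probability 17316/270725 = 1332/20825.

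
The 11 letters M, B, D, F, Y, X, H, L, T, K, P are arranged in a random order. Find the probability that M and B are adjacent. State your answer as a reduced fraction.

2/11

There are 11! = 39916800 arrangements.
Treat M and B as a block: 10! arrangements of the blocks × 2 orders within the block = 2·3628800 = 7257600.
Probability = 7257600/39916800 = 2/11.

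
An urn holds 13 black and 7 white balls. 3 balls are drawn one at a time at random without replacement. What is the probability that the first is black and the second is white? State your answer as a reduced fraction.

Multiply the conditional probabilities at each draw: 13/20 · 7/19 = 91/380.

91/380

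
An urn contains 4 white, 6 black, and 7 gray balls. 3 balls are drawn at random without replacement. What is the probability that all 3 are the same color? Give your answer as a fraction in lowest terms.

59/680

There are C(17,3) = 680 ways to draw 3 balls.
All same color: C(4,3) + C(6,3) + C(7,3) = 4 + 20 + 35 = 59.
Probability = 59/680.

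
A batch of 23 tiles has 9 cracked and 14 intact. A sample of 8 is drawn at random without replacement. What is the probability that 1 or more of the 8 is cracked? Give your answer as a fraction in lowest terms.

There are C(23,8) = 490314 ways to choose the 8.
The complement is all 8 are intact: C(14,8) = 3003.
Probability = 1 − 3003/490314 = 487311/490314 = 14767/14858.

14767/14858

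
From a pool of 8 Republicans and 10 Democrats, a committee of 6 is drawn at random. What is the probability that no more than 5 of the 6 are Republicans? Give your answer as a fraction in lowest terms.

There are C(18,6) = 18564 ways to choose the 6.
Favorable selections (no more than 5 Republicans): C(8,0)·C(10,6) + C(8,1)·C(10,5) + C(8,2)·C(10,4) + C(8,3)·C(10,3) + C(8,4)·C(10,2) + C(8,5)·C(10,1) = 210 + 2016 + 5880 + 6720 + 3150 + 560 = 18536.
Probability = 18536/18564 = 662/663.

662/663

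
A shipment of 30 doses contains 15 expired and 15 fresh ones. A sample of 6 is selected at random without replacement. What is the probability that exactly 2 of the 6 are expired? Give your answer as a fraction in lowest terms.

There are C(30,6) = 593775 ways to choose 6 from 30.
Selections with exactly 2 expired: choose 2 of the 15 expired and 4 of the 15 fresh, C(15,2)·C(15,4) = 105·1365 = 143325.
Probability = 143325/593775 = 7/29.

7/29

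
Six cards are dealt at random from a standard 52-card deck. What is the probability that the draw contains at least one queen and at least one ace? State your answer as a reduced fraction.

There are C(52,6) = 20358520 possible draws.
By inclusion-exclusion on the complements, draws missing all queens or all aces: C(48,6) + C(48,6) − C(44,6) = 12271512 + 12271512 − 7059052 = 17483972.
So draws with at least one of each: 20358520 − 17483972 = 2874548, probability 2874548/20358520 = 718637/5089630.

718637/5089630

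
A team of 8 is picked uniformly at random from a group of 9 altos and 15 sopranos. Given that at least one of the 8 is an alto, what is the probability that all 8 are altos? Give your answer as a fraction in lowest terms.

Work in counts. Selections with at least one alto: C(24,8) − C(15,8) = 735471 − 6435 = 729036.
Of those, selections where all 8 are altos: C(9,8) = 9.
Conditional probability = 9/729036 = 1/81004.

1/81004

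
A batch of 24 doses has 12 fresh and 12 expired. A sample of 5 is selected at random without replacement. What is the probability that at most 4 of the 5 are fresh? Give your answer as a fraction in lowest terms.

There are C(24,5) = 42504 ways to choose the 5.
Favorable selections (at most 4 fresh): C(12,0)·C(12,5) + C(12,1)·C(12,4) + C(12,2)·C(12,3) + C(12,3)·C(12,2) + C(12,4)·C(12,1) = 792 + 5940 + 14520 + 14520 + 5940 = 41712.
Probability = 41712/42504 = 158/161.

158/161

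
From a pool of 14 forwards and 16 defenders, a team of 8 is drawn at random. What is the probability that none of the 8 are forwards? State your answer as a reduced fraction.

22/10005

There are C(30,8) = 5852925 possible selections.
Selections with no forwards (all defenders): C(16,8) = 12870.
Probability = 12870/5852925 = 22/10005.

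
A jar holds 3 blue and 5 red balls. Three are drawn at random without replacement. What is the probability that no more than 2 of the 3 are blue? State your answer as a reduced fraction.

Total selections: C(8,3) = 56.
Favorable selections (no more than 2 blue): C(3,0)·C(5,3) + C(3,1)·C(5,2) + C(3,2)·C(5,1) = 10 + 30 + 15 = 55.
Probability = 55/56.

55/56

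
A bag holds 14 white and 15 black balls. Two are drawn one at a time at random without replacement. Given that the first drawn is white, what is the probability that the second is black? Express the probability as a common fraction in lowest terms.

15/28

After removing one white, 28 remain: 13 white and 15 black.
So the probability the next is black is 15/28.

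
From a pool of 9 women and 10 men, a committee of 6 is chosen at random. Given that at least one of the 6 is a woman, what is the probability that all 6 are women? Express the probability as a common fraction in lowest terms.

2/641

Work in counts. Selections with at least one woman: C(19,6) − C(10,6) = 27132 − 210 = 26922.
Of those, selections where all 6 are women: C(9,6) = 84.
Conditional probability = 84/26922 = 2/641.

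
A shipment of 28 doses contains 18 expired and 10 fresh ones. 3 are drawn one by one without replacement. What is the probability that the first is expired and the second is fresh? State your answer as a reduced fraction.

5/21

Multiply the conditional probabilities at each draw: 18/28 · 10/27 = 180/756 = 5/21.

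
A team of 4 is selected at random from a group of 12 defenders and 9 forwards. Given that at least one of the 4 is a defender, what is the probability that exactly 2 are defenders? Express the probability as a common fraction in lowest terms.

Work in counts. Selections with at least one defender: C(21,4) − C(9,4) = 5985 − 126 = 5859.
Of those, selections where exactly 2 are defenders: C(12,2)·C(9,2) = 66·36 = 2376.
Conditional probability = 2376/5859 = 88/217.

88/217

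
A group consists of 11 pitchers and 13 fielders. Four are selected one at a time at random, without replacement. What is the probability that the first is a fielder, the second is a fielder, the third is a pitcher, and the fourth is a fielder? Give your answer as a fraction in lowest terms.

Multiply the conditional probabilities at each draw: 13/24 · 12/23 · 11/22 · 11/21 = 18876/255024 = 143/1932.

143/1932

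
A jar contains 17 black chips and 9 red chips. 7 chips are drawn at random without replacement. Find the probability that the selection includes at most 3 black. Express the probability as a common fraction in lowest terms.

237/1495

There are C(26,7) = 657800 ways to choose the 7.
Favorable selections (at most 3 black): C(17,0)·C(9,7) + C(17,1)·C(9,6) + C(17,2)·C(9,5) + C(17,3)·C(9,4) = 36 + 1428 + 17136 + 85680 = 104280.
Probability = 104280/657800 = 237/1495.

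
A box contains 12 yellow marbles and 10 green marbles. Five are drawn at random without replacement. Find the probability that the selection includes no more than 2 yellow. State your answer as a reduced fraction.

Total selections: C(22,5) = 26334.
Favorable selections (no more than 2 yellow): C(12,0)·C(10,5) + C(12,1)·C(10,4) + C(12,2)·C(10,3) = 252 + 2520 + 7920 = 10692.
Probability = 10692/26334 = 54/133.

54/133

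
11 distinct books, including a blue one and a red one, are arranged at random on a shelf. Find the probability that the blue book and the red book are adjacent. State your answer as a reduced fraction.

There are 11! = 39916800 arrangements.
Treat the blue book and the red book as a block: 10! arrangements of the blocks × 2 orders within the block = 2·3628800 = 7257600.
Probability = 7257600/39916800 = 2/11.

2/11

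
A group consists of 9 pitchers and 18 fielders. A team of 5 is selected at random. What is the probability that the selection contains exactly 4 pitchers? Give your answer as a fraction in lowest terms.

42/1495

There are C(27,5) = 80730 ways to choose 5 from 27.
Selections with exactly 4 pitchers: choose 4 of the 9 pitchers and 1 of the 18 fielders, C(9,4)·C(18,1) = 126·18 = 2268.
Probability = 2268/80730 = 42/1495.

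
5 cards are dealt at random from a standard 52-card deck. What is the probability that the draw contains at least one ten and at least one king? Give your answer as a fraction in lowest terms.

6509/64974

There are C(52,5) = 2598960 possible draws.
By inclusion-exclusion on the complements, draws missing all tens or all kings: C(48,5) + C(48,5) − C(44,5) = 1712304 + 1712304 − 1086008 = 2338600.
So draws with at least one of each: 2598960 − 2338600 = 260360, probability 260360/2598960 = 6509/64974.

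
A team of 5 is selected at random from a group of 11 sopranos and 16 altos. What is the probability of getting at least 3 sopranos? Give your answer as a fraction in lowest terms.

Total selections: C(27,5) = 80730.
Favorable selections (at least 3 sopranos): C(11,3)·C(16,2) + C(11,4)·C(16,1) + C(11,5)·C(16,0) = 19800 + 5280 + 462 = 25542.
Probability = 25542/80730 = 473/1495.

473/1495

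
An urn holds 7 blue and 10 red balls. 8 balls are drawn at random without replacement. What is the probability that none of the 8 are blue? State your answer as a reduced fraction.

There are C(17,8) = 24310 possible selections.
Selections with no blue (all red): C(10,8) = 45.
Probability = 45/24310 = 9/4862.

9/4862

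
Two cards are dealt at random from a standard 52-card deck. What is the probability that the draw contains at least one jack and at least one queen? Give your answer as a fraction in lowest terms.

8/663

There are C(52,2) = 1326 possible draws.
By inclusion-exclusion on the complements, draws missing all jacks or all queens: C(48,2) + C(48,2) − C(44,2) = 1128 + 1128 − 946 = 1310.
So draws with at least one of each: 1326 − 1310 = 16, probability 16/1326 = 8/663.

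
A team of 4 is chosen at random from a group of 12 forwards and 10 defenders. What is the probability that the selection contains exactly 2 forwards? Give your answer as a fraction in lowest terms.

There are C(22,4) = 7315 ways to choose 4 from 22.
Selections with exactly 2 forwards: choose 2 of the 12 forwards and 2 of the 10 defenders, C(12,2)·C(10,2) = 66·45 = 2970.
Probability = 2970/7315 = 54/133.

54/133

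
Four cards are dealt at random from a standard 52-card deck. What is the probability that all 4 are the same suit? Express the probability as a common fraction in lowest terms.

There are C(52,4) = 270725 possible 4-card hands.
Hands of one suit: 4 suits × C(13,4) = 4·715 = 2860.
Probability = 2860/270725 = 44/4165.

44/4165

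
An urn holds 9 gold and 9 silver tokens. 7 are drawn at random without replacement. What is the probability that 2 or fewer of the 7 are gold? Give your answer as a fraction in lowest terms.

37/221

There are C(18,7) = 31824 ways to choose the 7.
Favorable selections (2 or fewer gold): C(9,0)·C(9,7) + C(9,1)·C(9,6) + C(9,2)·C(9,5) = 36 + 756 + 4536 = 5328.
Probability = 5328/31824 = 37/221.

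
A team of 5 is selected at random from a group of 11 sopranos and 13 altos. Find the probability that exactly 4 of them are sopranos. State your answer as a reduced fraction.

65/644

There are C(24,5) = 42504 ways to choose 5 from 24.
Selections with exactly 4 sopranos: choose 4 of the 11 sopranos and 1 of the 13 altos, C(11,4)·C(13,1) = 330·13 = 4290.
Probability = 4290/42504 = 65/644.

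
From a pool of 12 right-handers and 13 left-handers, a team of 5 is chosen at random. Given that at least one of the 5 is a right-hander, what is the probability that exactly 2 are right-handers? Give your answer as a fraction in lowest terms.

572/1571

Work in counts. Selections with at least one right-hander: C(25,5) − C(13,5) = 53130 − 1287 = 51843.
Of those, selections where exactly 2 are right-handers: C(12,2)·C(13,3) = 66·286 = 18876.
Conditional probability = 18876/51843 = 572/1571.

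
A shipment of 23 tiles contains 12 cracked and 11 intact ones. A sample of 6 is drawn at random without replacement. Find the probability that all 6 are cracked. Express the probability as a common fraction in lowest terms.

There are C(23,6) = 100947 possible selections.
Selections with all cracked: C(12,6) = 924.
Probability = 924/100947 = 4/437.

4/437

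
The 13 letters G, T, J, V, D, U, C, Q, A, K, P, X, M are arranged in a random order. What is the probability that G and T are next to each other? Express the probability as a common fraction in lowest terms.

There are 13! = 6227020800 arrangements.
Treat G and T as a block: 12! arrangements of the blocks × 2 orders within the block = 2·479001600 = 958003200.
Probability = 958003200/6227020800 = 2/13.

2/13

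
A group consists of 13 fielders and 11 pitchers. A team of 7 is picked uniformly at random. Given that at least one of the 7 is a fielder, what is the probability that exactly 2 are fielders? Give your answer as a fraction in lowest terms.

Work in counts. Selections with at least one fielder: C(24,7) − C(11,7) = 346104 − 330 = 345774.
Of those, selections where exactly 2 are fielders: C(13,2)·C(11,5) = 78·462 = 36036.
Conditional probability = 36036/345774 = 42/403.

42/403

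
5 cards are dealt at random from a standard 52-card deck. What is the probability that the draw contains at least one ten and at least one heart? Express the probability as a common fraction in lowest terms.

229297/866320

There are C(52,5) = 2598960 possible draws.
By inclusion-exclusion on the complements, draws missing all tens or all hearts: C(48,5) + C(39,5) − C(36,5) = 1712304 + 575757 − 376992 = 1911069.
So draws with at least one of each: 2598960 − 1911069 = 687891, probability 687891/2598960 = 229297/866320.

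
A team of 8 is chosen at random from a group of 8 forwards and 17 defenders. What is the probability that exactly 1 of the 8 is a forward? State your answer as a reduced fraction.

14144/98325

Total number of selections: C(25,8) = 1081575.
Selections with exactly 1 forward: choose 1 of the 8 forwards and 7 of the 17 defenders, C(8,1)·C(17,7) = 8·19448 = 155584.
Probability = 155584/1081575 = 14144/98325.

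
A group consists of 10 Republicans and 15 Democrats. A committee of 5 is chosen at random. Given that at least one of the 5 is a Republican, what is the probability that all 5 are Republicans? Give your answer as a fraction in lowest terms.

12/2387

Work in counts. Selections with at least one Republican: C(25,5) − C(15,5) = 53130 − 3003 = 50127.
Of those, selections where all 5 are Republicans: C(10,5) = 252.
Conditional probability = 252/50127 = 12/2387.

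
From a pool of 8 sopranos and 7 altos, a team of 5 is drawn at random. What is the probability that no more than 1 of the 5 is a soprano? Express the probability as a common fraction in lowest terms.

There are C(15,5) = 3003 ways to choose the 5.
Favorable selections (no more than 1 soprano): C(8,0)·C(7,5) + C(8,1)·C(7,4) = 21 + 280 = 301.
Probability = 301/3003 = 43/429.

43/429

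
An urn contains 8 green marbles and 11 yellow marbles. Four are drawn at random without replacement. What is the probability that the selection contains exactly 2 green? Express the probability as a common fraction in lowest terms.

385/969

The sample space is all 4-subsets of the 19: C(19,4) = 3876.
Selections with exactly 2 green: choose 2 of the 8 green and 2 of the 11 yellow, C(8,2)·C(11,2) = 28·55 = 1540.
Probability = 1540/3876 = 385/969.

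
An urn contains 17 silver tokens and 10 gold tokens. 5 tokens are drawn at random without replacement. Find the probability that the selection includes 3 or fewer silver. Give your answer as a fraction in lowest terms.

2819/4485

There are C(27,5) = 80730 ways to choose the 5.
Favorable selections (3 or fewer silver): C(17,0)·C(10,5) + C(17,1)·C(10,4) + C(17,2)·C(10,3) + C(17,3)·C(10,2) = 252 + 3570 + 16320 + 30600 = 50742.
Probability = 50742/80730 = 2819/4485.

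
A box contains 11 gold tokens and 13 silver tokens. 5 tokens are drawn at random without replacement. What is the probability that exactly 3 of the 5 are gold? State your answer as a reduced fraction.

Total number of selections: C(24,5) = 42504.
Selections with exactly 3 gold: choose 3 of the 11 gold and 2 of the 13 silver, C(11,3)·C(13,2) = 165·78 = 12870.
Probability = 12870/42504 = 195/644.

195/644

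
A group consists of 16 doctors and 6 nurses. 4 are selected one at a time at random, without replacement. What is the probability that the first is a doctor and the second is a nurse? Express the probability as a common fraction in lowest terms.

16/77

Multiply the conditional probabilities at each draw: 16/22 · 6/21 = 96/462 = 16/77.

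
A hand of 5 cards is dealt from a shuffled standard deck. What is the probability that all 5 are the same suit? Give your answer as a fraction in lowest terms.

33/16660

There are C(52,5) = 2598960 possible 5-card hands.
Hands of one suit: 4 suits × C(13,5) = 4·1287 = 5148.
Probability = 5148/2598960 = 33/16660.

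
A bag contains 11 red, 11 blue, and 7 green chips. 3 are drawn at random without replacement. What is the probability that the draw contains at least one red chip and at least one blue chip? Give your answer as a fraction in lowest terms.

There are C(29,3) = 3654 possible draws.
By inclusion-exclusion on the complements, draws missing all red or all blue: C(18,3) + C(18,3) − C(7,3) = 816 + 816 − 35 = 1597.
So draws with at least one of each: 3654 − 1597 = 2057, probability 2057/3654.

2057/3654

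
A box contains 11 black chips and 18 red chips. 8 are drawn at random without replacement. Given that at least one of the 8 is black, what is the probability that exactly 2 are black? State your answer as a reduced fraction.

Work in counts. Selections with at least one black: C(29,8) − C(18,8) = 4292145 − 43758 = 4248387.
Of those, selections where exactly 2 are black: C(11,2)·C(18,6) = 55·18564 = 1021020.
Conditional probability = 1021020/4248387 = 2380/9903.

2380/9903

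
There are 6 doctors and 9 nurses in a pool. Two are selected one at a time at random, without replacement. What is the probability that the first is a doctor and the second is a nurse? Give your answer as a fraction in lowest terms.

9/35

Multiply the conditional probabilities at each draw: 6/15 · 9/14 = 54/210 = 9/35.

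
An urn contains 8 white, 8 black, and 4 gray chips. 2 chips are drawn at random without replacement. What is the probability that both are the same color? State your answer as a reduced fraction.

31/95

There are C(20,2) = 190 ways to draw 2 chips.
All same color: C(8,2) + C(8,2) + C(4,2) = 28 + 28 + 6 = 62.
Probability = 62/190 = 31/95.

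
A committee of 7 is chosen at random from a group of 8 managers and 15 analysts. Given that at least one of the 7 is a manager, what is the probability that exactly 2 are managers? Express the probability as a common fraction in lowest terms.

Work in counts. Selections with at least one manager: C(23,7) − C(15,7) = 245157 − 6435 = 238722.
Of those, selections where exactly 2 are managers: C(8,2)·C(15,5) = 28·3003 = 84084.
Conditional probability = 84084/238722 = 1274/3617.

1274/3617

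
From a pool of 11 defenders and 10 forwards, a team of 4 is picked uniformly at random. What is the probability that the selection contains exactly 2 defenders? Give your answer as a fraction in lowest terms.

55/133

Total number of selections: C(21,4) = 5985.
Selections with exactly 2 defenders: choose 2 of the 11 defenders and 2 of the 10 forwards, C(11,2)·C(10,2) = 55·45 = 2475.
Probability = 2475/5985 = 55/133.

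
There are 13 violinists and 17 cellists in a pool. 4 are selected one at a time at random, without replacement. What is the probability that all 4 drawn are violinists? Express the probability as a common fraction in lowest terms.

Multiply the conditional probabilities at each draw: 13/30 · 12/29 · 11/28 · 10/27 = 17160/657720 = 143/5481.

143/5481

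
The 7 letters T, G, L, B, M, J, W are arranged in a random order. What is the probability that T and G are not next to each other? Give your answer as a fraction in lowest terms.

5/7

There are 7! = 5040 arrangements.
Arrangements with T and G adjacent: 2·6! = 1440.
So not adjacent: 5040 − 1440 = 3600, probability 3600/5040 = 5/7.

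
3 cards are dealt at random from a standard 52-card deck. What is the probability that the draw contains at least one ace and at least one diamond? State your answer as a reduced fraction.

33/260

There are C(52,3) = 22100 possible draws.
By inclusion-exclusion on the complements, draws missing all aces or all diamonds: C(48,3) + C(39,3) − C(36,3) = 17296 + 9139 − 7140 = 19295.
So draws with at least one of each: 22100 − 19295 = 2805, probability 2805/22100 = 33/260.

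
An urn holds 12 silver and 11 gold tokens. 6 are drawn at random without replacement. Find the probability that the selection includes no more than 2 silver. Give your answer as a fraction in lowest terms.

There are C(23,6) = 100947 ways to choose the 6.
Favorable selections (no more than 2 silver): C(12,0)·C(11,6) + C(12,1)·C(11,5) + C(12,2)·C(11,4) = 462 + 5544 + 21780 = 27786.
Probability = 27786/100947 = 842/3059.

842/3059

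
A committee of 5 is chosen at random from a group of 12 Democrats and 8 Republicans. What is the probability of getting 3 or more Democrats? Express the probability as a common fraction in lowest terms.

682/969

Total selections: C(20,5) = 15504.
Favorable selections (3 or more Democrats): C(12,3)·C(8,2) + C(12,4)·C(8,1) + C(12,5)·C(8,0) = 6160 + 3960 + 792 = 10912.
Probability = 10912/15504 = 682/969.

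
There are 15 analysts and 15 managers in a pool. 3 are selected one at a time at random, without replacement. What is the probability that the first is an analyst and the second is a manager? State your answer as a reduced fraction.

15/58

Multiply the conditional probabilities at each draw: 15/30 · 15/29 = 225/870 = 15/58.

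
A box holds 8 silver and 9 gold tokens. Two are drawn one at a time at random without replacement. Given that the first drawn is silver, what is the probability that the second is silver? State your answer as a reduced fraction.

After removing one silver, 16 remain: 7 silver and 9 gold.
So the probability the next is silver is 7/16.

7/16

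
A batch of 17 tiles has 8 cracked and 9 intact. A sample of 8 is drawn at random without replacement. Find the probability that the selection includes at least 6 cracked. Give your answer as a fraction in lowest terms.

There are C(17,8) = 24310 ways to choose the 8.
Favorable selections (at least 6 cracked): C(8,6)·C(9,2) + C(8,7)·C(9,1) + C(8,8)·C(9,0) = 1008 + 72 + 1 = 1081.
Probability = 1081/24310.

1081/24310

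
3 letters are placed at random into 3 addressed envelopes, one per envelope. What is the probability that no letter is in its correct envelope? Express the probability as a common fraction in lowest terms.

1/3

There are 3! = 6 assignments.
By inclusion-exclusion, assignments with no fixed points: C(3,0)·3! − C(3,1)·2! + C(3,2)·1! − C(3,3)·0! = 2.
Probability = 2/6 = 1/3.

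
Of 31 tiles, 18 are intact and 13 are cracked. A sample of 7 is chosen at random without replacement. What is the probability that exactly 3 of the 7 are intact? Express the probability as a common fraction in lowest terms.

2992/13485

The sample space is all 7-subsets of the 31: C(31,7) = 2629575.
Selections with exactly 3 intact: choose 3 of the 18 intact and 4 of the 13 cracked, C(18,3)·C(13,4) = 816·715 = 583440.
Probability = 583440/2629575 = 2992/13485.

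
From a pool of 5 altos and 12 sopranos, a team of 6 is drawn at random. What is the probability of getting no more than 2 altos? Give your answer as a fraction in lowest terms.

4917/6188

There are C(17,6) = 12376 ways to choose the 6.
Favorable selections (no more than 2 altos): C(5,0)·C(12,6) + C(5,1)·C(12,5) + C(5,2)·C(12,4) = 924 + 3960 + 4950 = 9834.
Probability = 9834/12376 = 4917/6188.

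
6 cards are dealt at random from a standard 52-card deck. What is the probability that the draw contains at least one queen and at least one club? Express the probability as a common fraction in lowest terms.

6772177/20358520

There are C(52,6) = 20358520 possible draws.
By inclusion-exclusion on the complements, draws missing all queens or all clubs: C(48,6) + C(39,6) − C(36,6) = 12271512 + 3262623 − 1947792 = 13586343.
So draws with at least one of each: 20358520 − 13586343 = 6772177, probability 6772177/20358520.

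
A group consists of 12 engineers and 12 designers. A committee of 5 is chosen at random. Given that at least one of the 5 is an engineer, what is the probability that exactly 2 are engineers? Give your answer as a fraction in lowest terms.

55/158

Work in counts. Selections with at least one engineer: C(24,5) − C(12,5) = 42504 − 792 = 41712.
Of those, selections where exactly 2 are engineers: C(12,2)·C(12,3) = 66·220 = 14520.
Conditional probability = 14520/41712 = 55/158.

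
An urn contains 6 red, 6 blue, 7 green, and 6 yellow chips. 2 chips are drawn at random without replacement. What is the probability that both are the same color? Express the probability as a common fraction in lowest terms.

11/50

There are C(25,2) = 300 ways to draw 2 chips.
All same color: C(6,2) + C(6,2) + C(7,2) + C(6,2) = 15 + 15 + 21 + 15 = 66.
Probability = 66/300 = 11/50.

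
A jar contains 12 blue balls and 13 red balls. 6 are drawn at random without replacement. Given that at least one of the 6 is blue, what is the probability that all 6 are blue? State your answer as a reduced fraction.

21/3986

Work in counts. Selections with at least one blue: C(25,6) − C(13,6) = 177100 − 1716 = 175384.
Of those, selections where all 6 are blue: C(12,6) = 924.
Conditional probability = 924/175384 = 21/3986.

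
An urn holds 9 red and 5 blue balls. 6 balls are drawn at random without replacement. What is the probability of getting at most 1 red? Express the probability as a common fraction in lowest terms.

3/1001

Total selections: C(14,6) = 3003.
Favorable selections (at most 1 red): C(9,1)·C(5,5) = 9.
Probability = 9/3003 = 3/1001.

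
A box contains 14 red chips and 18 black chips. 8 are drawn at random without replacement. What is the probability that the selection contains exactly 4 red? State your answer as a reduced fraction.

1309/4495

There are C(32,8) = 10518300 ways to choose 8 from 32.
Selections with exactly 4 red: choose 4 of the 14 red and 4 of the 18 black, C(14,4)·C(18,4) = 1001·3060 = 3063060.
Probability = 3063060/10518300 = 1309/4495.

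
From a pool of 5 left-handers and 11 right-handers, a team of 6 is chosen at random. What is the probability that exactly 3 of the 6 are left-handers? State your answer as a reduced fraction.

75/364

There are C(16,6) = 8008 ways to choose 6 from 16.
Selections with exactly 3 left-handers: choose 3 of the 5 left-handers and 3 of the 11 right-handers, C(5,3)·C(11,3) = 10·165 = 1650.
Probability = 1650/8008 = 75/364.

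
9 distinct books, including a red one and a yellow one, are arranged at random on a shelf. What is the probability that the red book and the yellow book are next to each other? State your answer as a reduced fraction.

There are 9! = 362880 arrangements.
Treat the red book and the yellow book as a block: 8! arrangements of the blocks × 2 orders within the block = 2·40320 = 80640.
Probability = 80640/362880 = 2/9.

2/9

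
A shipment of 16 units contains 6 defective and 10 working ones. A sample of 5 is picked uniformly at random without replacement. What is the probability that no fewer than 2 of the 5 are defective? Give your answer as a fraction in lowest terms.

17/26

There are C(16,5) = 4368 ways to choose the 5.
Count the complement (fewer than 2 defective): C(6,0)·C(10,5) + C(6,1)·C(10,4) = 252 + 1260 = 1512.
Probability = 1 − 1512/4368 = 2856/4368 = 17/26.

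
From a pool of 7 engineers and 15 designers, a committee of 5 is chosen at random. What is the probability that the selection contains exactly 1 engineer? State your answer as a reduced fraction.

455/1254

There are C(22,5) = 26334 ways to choose 5 from 22.
Selections with exactly 1 engineer: choose 1 of the 7 engineers and 4 of the 15 designers, C(7,1)·C(15,4) = 7·1365 = 9555.
Probability = 9555/26334 = 455/1254.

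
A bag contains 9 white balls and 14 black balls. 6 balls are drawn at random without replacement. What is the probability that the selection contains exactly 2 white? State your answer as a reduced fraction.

The sample space is all 6-subsets of the 23: C(23,6) = 100947.
Selections with exactly 2 white: choose 2 of the 9 white and 4 of the 14 black, C(9,2)·C(14,4) = 36·1001 = 36036.
Probability = 36036/100947 = 156/437.

156/437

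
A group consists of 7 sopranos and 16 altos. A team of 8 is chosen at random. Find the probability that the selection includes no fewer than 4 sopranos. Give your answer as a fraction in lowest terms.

Total selections: C(23,8) = 490314.
Favorable selections (no fewer than 4 sopranos): C(7,4)·C(16,4) + C(7,5)·C(16,3) + C(7,6)·C(16,2) + C(7,7)·C(16,1) = 63700 + 11760 + 840 + 16 = 76316.
Probability = 76316/490314 = 38158/245157.

38158/245157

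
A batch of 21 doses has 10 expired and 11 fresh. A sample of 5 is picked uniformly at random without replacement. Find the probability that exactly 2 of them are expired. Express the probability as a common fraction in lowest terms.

825/2261

The sample space is all 5-subsets of the 21: C(21,5) = 20349.
Selections with exactly 2 expired: choose 2 of the 10 expired and 3 of the 11 fresh, C(10,2)·C(11,3) = 45·165 = 7425.
Probability = 7425/20349 = 825/2261.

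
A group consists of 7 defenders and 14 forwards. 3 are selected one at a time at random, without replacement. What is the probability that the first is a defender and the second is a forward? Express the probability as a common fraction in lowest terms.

7/30

Multiply the conditional probabilities at each draw: 7/21 · 14/20 = 98/420 = 7/30.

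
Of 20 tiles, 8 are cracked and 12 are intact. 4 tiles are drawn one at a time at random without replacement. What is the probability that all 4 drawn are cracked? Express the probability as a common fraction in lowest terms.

Multiply the conditional probabilities at each draw: 8/20 · 7/19 · 6/18 · 5/17 = 1680/116280 = 14/969.

14/969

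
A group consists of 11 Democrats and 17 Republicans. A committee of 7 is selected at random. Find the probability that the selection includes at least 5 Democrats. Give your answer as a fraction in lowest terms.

269/4485

Total selections: C(28,7) = 1184040.
Favorable selections (at least 5 Democrats): C(11,5)·C(17,2) + C(11,6)·C(17,1) + C(11,7)·C(17,0) = 62832 + 7854 + 330 = 71016.
Probability = 71016/1184040 = 269/4485.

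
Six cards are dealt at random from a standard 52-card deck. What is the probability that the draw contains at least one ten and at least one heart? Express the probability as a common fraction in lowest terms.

6772177/20358520

There are C(52,6) = 20358520 possible draws.
By inclusion-exclusion on the complements, draws missing all tens or all hearts: C(48,6) + C(39,6) − C(36,6) = 12271512 + 3262623 − 1947792 = 13586343.
So draws with at least one of each: 20358520 − 13586343 = 6772177, probability 6772177/20358520.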